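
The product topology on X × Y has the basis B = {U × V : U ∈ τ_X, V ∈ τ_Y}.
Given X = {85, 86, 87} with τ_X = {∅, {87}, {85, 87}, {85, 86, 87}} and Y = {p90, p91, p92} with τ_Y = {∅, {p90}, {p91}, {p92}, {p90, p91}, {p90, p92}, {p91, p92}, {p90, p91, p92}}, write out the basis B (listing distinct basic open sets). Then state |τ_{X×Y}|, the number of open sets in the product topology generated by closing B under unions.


Basis B = {∅ × ∅, {87} × {p90}, {87} × {p91}, {87} × {p92}, {85, 87} × {p90}, {85, 87} × {p91}, {85, 87} × {p92}, {87} × {p90, p91}, {87} × {p90, p92}, {87} × {p91, p92}, {85, 86, 87} × {p90}, {85, 86, 87} × {p91}, {85, 86, 87} × {p92}, {87} × {p90, p91, p92}, {85, 87} × {p90, p91}, {85, 87} × {p90, p92}, {85, 87} × {p91, p92}, {85, 87} × {p90, p91, p92}, {85, 86, 87} × {p90, p91}, {85, 86, 87} × {p90, p92}, {85, 86, 87} × {p91, p92}, {85, 86, 87} × {p90, p91, p92}}; |τ_{X×Y}| = 64.

Enumerate products U × V with U ∈ τ_X, V ∈ τ_Y (deduplicated):
  ∅ × ∅ = {} (∅)
  {87} × {p90} = {(87,p90)}
  {87} × {p91} = {(87,p91)}
  {87} × {p92} = {(87,p92)}
  {85, 87} × {p90} = {(85,p90), (87,p90)}
  {85, 87} × {p91} = {(85,p91), (87,p91)}
  {85, 87} × {p92} = {(85,p92), (87,p92)}
  {87} × {p90, p91} = {(87,p90), (87,p91)}
  {87} × {p90, p92} = {(87,p90), (87,p92)}
  {87} × {p91, p92} = {(87,p91), (87,p92)}
  {85, 86, 87} × {p90} = {(85,p90), (86,p90), (87,p90)}
  {85, 86, 87} × {p91} = {(85,p91), (86,p91), (87,p91)}
  {85, 86, 87} × {p92} = {(85,p92), (86,p92), (87,p92)}
  {87} × {p90, p91, p92} = {(87,p90), (87,p91), (87,p92)}
  {85, 87} × {p90, p91} = {(85,p90), (85,p91), (87,p90), (87,p91)}
  {85, 87} × {p90, p92} = {(85,p90), (85,p92), (87,p90), (87,p92)}
  {85, 87} × {p91, p92} = {(85,p91), (85,p92), (87,p91), (87,p92)}
  {85, 87} × {p90, p91, p92} = {(85,p90), (85,p91), (85,p92), (87,p90), (87,p91), (87,p92)}
  {85, 86, 87} × {p90, p91} = {(85,p90), (85,p91), (86,p90), (86,p91), (87,p90), (87,p91)}
  {85, 86, 87} × {p90, p92} = {(85,p90), (85,p92), (86,p90), (86,p92), (87,p90), (87,p92)}
  {85, 86, 87} × {p91, p92} = {(85,p91), (85,p92), (86,p91), (86,p92), (87,p91), (87,p92)}
  {85, 86, 87} × {p90, p91, p92} = {(85,p90), (85,p91), (85,p92), (86,p90), (86,p91), (86,p92), (87,p90), (87,p91), (87,p92)}
These 22 distinct sets form the basis B.
Close under arbitrary unions to get τ_{X×Y}; counting gives |τ_{X×Y}| = 64.


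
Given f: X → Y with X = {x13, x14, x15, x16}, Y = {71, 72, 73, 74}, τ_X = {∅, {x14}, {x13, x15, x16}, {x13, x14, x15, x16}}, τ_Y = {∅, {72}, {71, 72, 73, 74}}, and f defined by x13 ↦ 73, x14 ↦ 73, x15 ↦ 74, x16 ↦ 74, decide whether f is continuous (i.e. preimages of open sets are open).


f IS continuous.

Compute f^{-1}(U) for each U ∈ τ_Y:
  U = ∅: f^{-1}(U) = ∅ ∈ τ_X ✓.
  U = {72}: f^{-1}(U) = ∅ ∈ τ_X ✓.
  U = {71, 72, 73, 74}: f^{-1}(U) = {x13, x14, x15, x16} ∈ τ_X ✓.
Every preimage lies in τ_X, so f IS continuous.


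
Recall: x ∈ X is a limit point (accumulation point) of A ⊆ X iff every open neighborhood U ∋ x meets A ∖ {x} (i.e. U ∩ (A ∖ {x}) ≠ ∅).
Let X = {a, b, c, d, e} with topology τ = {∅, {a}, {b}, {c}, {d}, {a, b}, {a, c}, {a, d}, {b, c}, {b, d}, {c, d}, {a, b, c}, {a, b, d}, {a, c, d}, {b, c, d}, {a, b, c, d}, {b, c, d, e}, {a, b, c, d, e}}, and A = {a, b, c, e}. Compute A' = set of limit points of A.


A' = {e}

For each x ∈ X, list the open sets U ∈ τ with x ∈ U, then check whether U ∩ (A ∖ {x}) ≠ ∅ for every such U.
  x = a: open {a} ∋ x has {a} ∩ (A ∖ {a}) = ∅, so x is NOT a limit point.
  x = b: open {b} ∋ x has {b} ∩ (A ∖ {b}) = ∅, so x is NOT a limit point.
  x = c: open {c} ∋ x has {c} ∩ (A ∖ {c}) = ∅, so x is NOT a limit point.
  x = d: open {d} ∋ x has {d} ∩ (A ∖ {d}) = ∅, so x is NOT a limit point.
  x = e: opens ∋ x are {b, c, d, e}, {a, b, c, d, e}; each meets A ∖ {e}, so x IS a limit point.
Collecting: A' = {e}.


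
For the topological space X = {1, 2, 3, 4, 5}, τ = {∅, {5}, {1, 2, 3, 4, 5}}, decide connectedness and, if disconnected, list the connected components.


(X, τ) is connected.

Find clopen sets (U ∈ τ with X ∖ U ∈ τ):
  U = ∅, X ∖ U = {1, 2, 3, 4, 5} — both open, so U is clopen.
  U = {1, 2, 3, 4, 5}, X ∖ U = ∅ — both open, so U is clopen.
Only trivial clopens (∅ and X) exist, so (X, τ) is connected.
Compute connected components by grouping points that agree on all clopens:
  component: {1, 2, 3, 4, 5}


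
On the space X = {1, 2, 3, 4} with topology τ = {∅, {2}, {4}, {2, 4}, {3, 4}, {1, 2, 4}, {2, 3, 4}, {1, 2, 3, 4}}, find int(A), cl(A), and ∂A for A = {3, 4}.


int(A) = {3, 4}, cl(A) = {1, 3, 4}, ∂A = {1}.

Closed sets in (X, τ) are complements of opens:
  closed(X, τ) = {∅, {1}, {3}, {1, 2}, {1, 3}, {1, 2, 3}, {1, 3, 4}, {1, 2, 3, 4}}.
int(A) = ⋃ {U ∈ τ : U ⊆ A}. Opens contained in A: ∅, {4}, {3, 4}.
Taking the union of these: int(A) = {3, 4}.
cl(A) = ⋂ {C closed : A ⊆ C}. Closed sets containing A: {1, 3, 4}, {1, 2, 3, 4}.
Intersecting these: cl(A) = {1, 3, 4}.
∂A = cl(A) ∖ int(A) = {1, 3, 4} ∖ {3, 4} = {1}.


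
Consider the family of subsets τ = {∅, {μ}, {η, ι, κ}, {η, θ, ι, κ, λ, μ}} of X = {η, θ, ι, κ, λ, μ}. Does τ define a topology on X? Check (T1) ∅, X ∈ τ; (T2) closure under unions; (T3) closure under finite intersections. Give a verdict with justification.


τ is NOT a topology on X.

Axiom (T1): ∅ ∈ τ? Yes; X ∈ τ? Yes.
Axiom (T2/T3): check pairwise unions and intersections of members of τ.
Counterexample for (T2): {μ} ∪ {η, ι, κ} = {η, ι, κ, μ} ∉ τ. Therefore τ is NOT a topology.


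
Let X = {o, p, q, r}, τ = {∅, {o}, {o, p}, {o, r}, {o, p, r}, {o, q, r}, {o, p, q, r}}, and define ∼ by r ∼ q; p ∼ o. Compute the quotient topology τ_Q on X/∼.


X/∼ = {[o=p], [q=r]}; |τ_Q| = 3.

Equivalence classes: [o=p], [q=r].
Quotient map π: X → X/∼ sends o ↦ [o=p], p ↦ [o=p], q ↦ [q=r], r ↦ [q=r].
For each subset V ⊆ X/∼, compute π^{-1}(V) ⊆ X and check whether π^{-1}(V) ∈ τ. V is open in τ_Q iff π^{-1}(V) ∈ τ.
  V = {}: π^{-1}(V) = ∅ ∈ τ ✓.
  V = {[o=p]}: π^{-1}(V) = {o, p} ∈ τ ✓.
  V = {[q=r]}: π^{-1}(V) = {q, r} ∉ τ ✗.
  V = {[o=p], [q=r]}: π^{-1}(V) = {o, p, q, r} ∈ τ ✓.
Open sets in the quotient: τ_Q = {{}, {[o=p]}, {[o=p], [q=r]}} (3 elements).


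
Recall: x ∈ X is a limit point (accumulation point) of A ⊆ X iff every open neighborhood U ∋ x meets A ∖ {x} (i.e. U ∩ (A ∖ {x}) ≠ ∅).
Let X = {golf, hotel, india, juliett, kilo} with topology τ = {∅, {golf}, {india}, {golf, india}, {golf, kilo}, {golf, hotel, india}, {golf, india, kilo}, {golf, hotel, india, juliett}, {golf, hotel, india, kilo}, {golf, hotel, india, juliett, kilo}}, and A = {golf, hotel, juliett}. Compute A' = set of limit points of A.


A' = {hotel, juliett, kilo}

For each x ∈ X, list the open sets U ∈ τ with x ∈ U, then check whether U ∩ (A ∖ {x}) ≠ ∅ for every such U.
  x = golf: open {golf} ∋ x has {golf} ∩ (A ∖ {golf}) = ∅, so x is NOT a limit point.
  x = hotel: opens ∋ x are {golf, hotel, india}, {golf, hotel, india, juliett}, {golf, hotel, india, kilo}, {golf, hotel, india, juliett, kilo}; each meets A ∖ {hotel}, so x IS a limit point.
  x = india: open {india} ∋ x has {india} ∩ (A ∖ {india}) = ∅, so x is NOT a limit point.
  x = juliett: opens ∋ x are {golf, hotel, india, juliett}, {golf, hotel, india, juliett, kilo}; each meets A ∖ {juliett}, so x IS a limit point.
  x = kilo: opens ∋ x are {golf, kilo}, {golf, india, kilo}, {golf, hotel, india, kilo}, {golf, hotel, india, juliett, kilo}; each meets A ∖ {kilo}, so x IS a limit point.
Collecting: A' = {hotel, juliett, kilo}.


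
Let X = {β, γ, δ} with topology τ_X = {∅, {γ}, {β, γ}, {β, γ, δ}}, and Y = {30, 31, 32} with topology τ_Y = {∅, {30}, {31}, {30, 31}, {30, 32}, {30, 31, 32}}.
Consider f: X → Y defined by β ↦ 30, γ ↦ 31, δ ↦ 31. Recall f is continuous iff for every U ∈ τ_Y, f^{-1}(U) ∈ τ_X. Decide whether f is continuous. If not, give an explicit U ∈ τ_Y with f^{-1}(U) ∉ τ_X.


f is NOT continuous.

Compute f^{-1}(U) for each U ∈ τ_Y:
  U = ∅: f^{-1}(U) = ∅ ∈ τ_X ✓.
  U = {30}: f^{-1}(U) = {β} ∉ τ_X ✗.
  U = {31}: f^{-1}(U) = {γ, δ} ∉ τ_X ✗.
  U = {30, 31}: f^{-1}(U) = {β, γ, δ} ∈ τ_X ✓.
  U = {30, 32}: f^{-1}(U) = {β} ∉ τ_X ✗.
  U = {30, 31, 32}: f^{-1}(U) = {β, γ, δ} ∈ τ_X ✓.
Found U = {30} with f^{-1}(U) = {β} not in τ_X. Therefore f is NOT continuous.


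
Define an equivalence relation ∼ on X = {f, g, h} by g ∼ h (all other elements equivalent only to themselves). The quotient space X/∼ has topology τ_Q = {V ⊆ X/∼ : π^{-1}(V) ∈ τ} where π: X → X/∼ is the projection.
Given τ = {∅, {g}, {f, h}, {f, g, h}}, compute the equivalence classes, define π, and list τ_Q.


X/∼ = {[f], [g=h]}; |τ_Q| = 2.

Equivalence classes: [f], [g=h].
Quotient map π: X → X/∼ sends f ↦ [f], g ↦ [g=h], h ↦ [g=h].
For each subset V ⊆ X/∼, compute π^{-1}(V) ⊆ X and check whether π^{-1}(V) ∈ τ. V is open in τ_Q iff π^{-1}(V) ∈ τ.
  V = {}: π^{-1}(V) = ∅ ∈ τ ✓.
  V = {[f]}: π^{-1}(V) = {f} ∉ τ ✗.
  V = {[g=h]}: π^{-1}(V) = {g, h} ∉ τ ✗.
  V = {[f], [g=h]}: π^{-1}(V) = {f, g, h} ∈ τ ✓.
Open sets in the quotient: τ_Q = {{}, {[f], [g=h]}} (2 elements).


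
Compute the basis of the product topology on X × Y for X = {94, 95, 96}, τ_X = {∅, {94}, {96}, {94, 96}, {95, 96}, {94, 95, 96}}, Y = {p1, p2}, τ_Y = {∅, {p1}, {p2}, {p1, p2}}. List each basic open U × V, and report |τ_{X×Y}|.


Basis B = {∅ × ∅, {94} × {p1}, {94} × {p2}, {96} × {p1}, {96} × {p2}, {94} × {p1, p2}, {94, 96} × {p1}, {94, 96} × {p2}, {95, 96} × {p1}, {95, 96} × {p2}, {96} × {p1, p2}, {94, 95, 96} × {p1}, {94, 95, 96} × {p2}, {94, 96} × {p1, p2}, {95, 96} × {p1, p2}, {94, 95, 96} × {p1, p2}}; |τ_{X×Y}| = 36.

Enumerate products U × V with U ∈ τ_X, V ∈ τ_Y (deduplicated):
  ∅ × ∅ = {} (∅)
  {94} × {p1} = {(94,p1)}
  {94} × {p2} = {(94,p2)}
  {96} × {p1} = {(96,p1)}
  {96} × {p2} = {(96,p2)}
  {94} × {p1, p2} = {(94,p1), (94,p2)}
  {94, 96} × {p1} = {(94,p1), (96,p1)}
  {94, 96} × {p2} = {(94,p2), (96,p2)}
  {95, 96} × {p1} = {(95,p1), (96,p1)}
  {95, 96} × {p2} = {(95,p2), (96,p2)}
  {96} × {p1, p2} = {(96,p1), (96,p2)}
  {94, 95, 96} × {p1} = {(94,p1), (95,p1), (96,p1)}
  {94, 95, 96} × {p2} = {(94,p2), (95,p2), (96,p2)}
  {94, 96} × {p1, p2} = {(94,p1), (94,p2), (96,p1), (96,p2)}
  {95, 96} × {p1, p2} = {(95,p1), (95,p2), (96,p1), (96,p2)}
  {94, 95, 96} × {p1, p2} = {(94,p1), (94,p2), (95,p1), (95,p2), (96,p1), (96,p2)}
These 16 distinct sets form the basis B.
Close under arbitrary unions to get τ_{X×Y}; counting gives |τ_{X×Y}| = 36.


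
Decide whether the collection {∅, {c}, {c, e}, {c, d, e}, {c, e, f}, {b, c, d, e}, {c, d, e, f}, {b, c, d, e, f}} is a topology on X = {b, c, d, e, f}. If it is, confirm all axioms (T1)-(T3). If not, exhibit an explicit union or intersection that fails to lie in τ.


τ IS a topology on X.

Axiom (T1): ∅ ∈ τ? Yes; X ∈ τ? Yes.
Axiom (T2/T3): check pairwise unions and intersections of members of τ.
All pairwise intersections and unions checked — each lies in τ. Therefore τ satisfies (T1), (T2), (T3): it IS a topology on X.


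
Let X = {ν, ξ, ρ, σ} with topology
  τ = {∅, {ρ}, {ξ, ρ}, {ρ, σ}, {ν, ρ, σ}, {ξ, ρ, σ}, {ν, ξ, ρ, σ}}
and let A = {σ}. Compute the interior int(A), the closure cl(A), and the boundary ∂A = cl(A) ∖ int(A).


int(A) = ∅, cl(A) = {ν, σ}, ∂A = {ν, σ}.

Closed sets in (X, τ) are complements of opens:
  closed(X, τ) = {∅, {ν}, {ξ}, {ν, ξ}, {ν, σ}, {ν, ξ, σ}, {ν, ξ, ρ, σ}}.
int(A) = ⋃ {U ∈ τ : U ⊆ A}. Opens contained in A: ∅.
Taking the union of these: int(A) = ∅.
cl(A) = ⋂ {C closed : A ⊆ C}. Closed sets containing A: {ν, σ}, {ν, ξ, σ}, {ν, ξ, ρ, σ}.
Intersecting these: cl(A) = {ν, σ}.
∂A = cl(A) ∖ int(A) = {ν, σ} ∖ ∅ = {ν, σ}.


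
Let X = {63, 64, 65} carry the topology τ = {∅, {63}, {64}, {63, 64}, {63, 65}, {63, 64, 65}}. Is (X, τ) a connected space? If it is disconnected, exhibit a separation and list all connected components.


(X, τ) is disconnected; components = [{64}, {63, 65}].

Find clopen sets (U ∈ τ with X ∖ U ∈ τ):
  U = ∅, X ∖ U = {63, 64, 65} — both open, so U is clopen.
  U = {64}, X ∖ U = {63, 65} — both open, so U is clopen.
  U = {63, 65}, X ∖ U = {64} — both open, so U is clopen.
  U = {63, 64, 65}, X ∖ U = ∅ — both open, so U is clopen.
Nontrivial clopen(s) exist: e.g. {64}. So (X, τ) is disconnected.
Compute connected components by grouping points that agree on all clopens:
  component: {64}
  component: {63, 65}


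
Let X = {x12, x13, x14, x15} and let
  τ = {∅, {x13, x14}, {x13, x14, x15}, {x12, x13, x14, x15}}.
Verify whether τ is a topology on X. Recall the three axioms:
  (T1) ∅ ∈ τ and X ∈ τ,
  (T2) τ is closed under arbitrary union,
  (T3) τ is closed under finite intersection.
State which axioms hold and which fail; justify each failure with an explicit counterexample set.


τ IS a topology on X.

Axiom (T1): ∅ ∈ τ? Yes; X ∈ τ? Yes.
Axiom (T2/T3): check pairwise unions and intersections of members of τ.
All pairwise intersections and unions checked — each lies in τ. Therefore τ satisfies (T1), (T2), (T3): it IS a topology on X.


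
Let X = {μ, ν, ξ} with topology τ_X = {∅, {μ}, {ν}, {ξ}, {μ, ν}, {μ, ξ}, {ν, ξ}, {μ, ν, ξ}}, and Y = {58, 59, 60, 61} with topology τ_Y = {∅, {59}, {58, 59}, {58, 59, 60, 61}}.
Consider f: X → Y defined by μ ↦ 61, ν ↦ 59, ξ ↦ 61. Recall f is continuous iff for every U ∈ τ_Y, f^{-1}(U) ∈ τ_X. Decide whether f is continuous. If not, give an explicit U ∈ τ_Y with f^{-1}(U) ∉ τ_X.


f IS continuous.

Compute f^{-1}(U) for each U ∈ τ_Y:
  U = ∅: f^{-1}(U) = ∅ ∈ τ_X ✓.
  U = {59}: f^{-1}(U) = {ν} ∈ τ_X ✓.
  U = {58, 59}: f^{-1}(U) = {ν} ∈ τ_X ✓.
  U = {58, 59, 60, 61}: f^{-1}(U) = {μ, ν, ξ} ∈ τ_X ✓.
Every preimage lies in τ_X, so f IS continuous.


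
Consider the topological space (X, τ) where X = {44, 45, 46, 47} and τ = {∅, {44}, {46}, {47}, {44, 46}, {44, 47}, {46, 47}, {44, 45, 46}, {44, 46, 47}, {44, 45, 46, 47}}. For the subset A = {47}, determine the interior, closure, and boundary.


int(A) = {47}, cl(A) = {47}, ∂A = ∅.

Closed sets in (X, τ) are complements of opens:
  closed(X, τ) = {∅, {45}, {47}, {44, 45}, {45, 46}, {45, 47}, {44, 45, 46}, {44, 45, 47}, {45, 46, 47}, {44, 45, 46, 47}}.
int(A) = ⋃ {U ∈ τ : U ⊆ A}. Opens contained in A: ∅, {47}.
Taking the union of these: int(A) = {47}.
cl(A) = ⋂ {C closed : A ⊆ C}. Closed sets containing A: {47}, {45, 47}, {44, 45, 47}, {45, 46, 47}, {44, 45, 46, 47}.
Intersecting these: cl(A) = {47}.
∂A = cl(A) ∖ int(A) = {47} ∖ {47} = ∅.


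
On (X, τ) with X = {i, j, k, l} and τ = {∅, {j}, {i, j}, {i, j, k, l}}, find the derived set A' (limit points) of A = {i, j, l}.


A' = {i, k, l}

For each x ∈ X, list the open sets U ∈ τ with x ∈ U, then check whether U ∩ (A ∖ {x}) ≠ ∅ for every such U.
  x = i: opens ∋ x are {i, j}, {i, j, k, l}; each meets A ∖ {i}, so x IS a limit point.
  x = j: open {j} ∋ x has {j} ∩ (A ∖ {j}) = ∅, so x is NOT a limit point.
  x = k: opens ∋ x are {i, j, k, l}; each meets A ∖ {k}, so x IS a limit point.
  x = l: opens ∋ x are {i, j, k, l}; each meets A ∖ {l}, so x IS a limit point.
Collecting: A' = {i, k, l}.


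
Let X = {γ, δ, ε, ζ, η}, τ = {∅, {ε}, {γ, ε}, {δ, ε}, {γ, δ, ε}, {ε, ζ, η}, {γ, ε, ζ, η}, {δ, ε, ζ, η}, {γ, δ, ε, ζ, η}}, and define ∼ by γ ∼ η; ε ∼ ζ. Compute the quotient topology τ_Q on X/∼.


X/∼ = {[γ=η], [δ], [ε=ζ]}; |τ_Q| = 3.

Equivalence classes: [γ=η], [δ], [ε=ζ].
Quotient map π: X → X/∼ sends γ ↦ [γ=η], δ ↦ [δ], ε ↦ [ε=ζ], ζ ↦ [ε=ζ], η ↦ [γ=η].
For each subset V ⊆ X/∼, compute π^{-1}(V) ⊆ X and check whether π^{-1}(V) ∈ τ. V is open in τ_Q iff π^{-1}(V) ∈ τ.
  V = {}: π^{-1}(V) = ∅ ∈ τ ✓.
  V = {[γ=η]}: π^{-1}(V) = {γ, η} ∉ τ ✗.
  V = {[δ]}: π^{-1}(V) = {δ} ∉ τ ✗.
  V = {[γ=η], [δ]}: π^{-1}(V) = {γ, δ, η} ∉ τ ✗.
  V = {[ε=ζ]}: π^{-1}(V) = {ε, ζ} ∉ τ ✗.
  V = {[γ=η], [ε=ζ]}: π^{-1}(V) = {γ, ε, ζ, η} ∈ τ ✓.
  V = {[δ], [ε=ζ]}: π^{-1}(V) = {δ, ε, ζ} ∉ τ ✗.
  V = {[γ=η], [δ], [ε=ζ]}: π^{-1}(V) = {γ, δ, ε, ζ, η} ∈ τ ✓.
Open sets in the quotient: τ_Q = {{}, {[γ=η], [ε=ζ]}, {[γ=η], [δ], [ε=ζ]}} (3 elements).


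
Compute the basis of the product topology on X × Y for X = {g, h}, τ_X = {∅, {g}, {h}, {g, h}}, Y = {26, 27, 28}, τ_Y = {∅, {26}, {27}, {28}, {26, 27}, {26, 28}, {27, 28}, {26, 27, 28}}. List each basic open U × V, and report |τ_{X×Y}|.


Basis B = {∅ × ∅, {g} × {26}, {g} × {27}, {g} × {28}, {h} × {26}, {h} × {27}, {h} × {28}, {g} × {26, 27}, {g} × {26, 28}, {g, h} × {26}, {g} × {27, 28}, {g, h} × {27}, {g, h} × {28}, {h} × {26, 27}, {h} × {26, 28}, {h} × {27, 28}, {g} × {26, 27, 28}, {h} × {26, 27, 28}, {g, h} × {26, 27}, {g, h} × {26, 28}, {g, h} × {27, 28}, {g, h} × {26, 27, 28}}; |τ_{X×Y}| = 64.

Enumerate products U × V with U ∈ τ_X, V ∈ τ_Y (deduplicated):
  ∅ × ∅ = {} (∅)
  {g} × {26} = {(g,26)}
  {g} × {27} = {(g,27)}
  {g} × {28} = {(g,28)}
  {h} × {26} = {(h,26)}
  {h} × {27} = {(h,27)}
  {h} × {28} = {(h,28)}
  {g} × {26, 27} = {(g,26), (g,27)}
  {g} × {26, 28} = {(g,26), (g,28)}
  {g, h} × {26} = {(g,26), (h,26)}
  {g} × {27, 28} = {(g,27), (g,28)}
  {g, h} × {27} = {(g,27), (h,27)}
  {g, h} × {28} = {(g,28), (h,28)}
  {h} × {26, 27} = {(h,26), (h,27)}
  {h} × {26, 28} = {(h,26), (h,28)}
  {h} × {27, 28} = {(h,27), (h,28)}
  {g} × {26, 27, 28} = {(g,26), (g,27), (g,28)}
  {h} × {26, 27, 28} = {(h,26), (h,27), (h,28)}
  {g, h} × {26, 27} = {(g,26), (g,27), (h,26), (h,27)}
  {g, h} × {26, 28} = {(g,26), (g,28), (h,26), (h,28)}
  {g, h} × {27, 28} = {(g,27), (g,28), (h,27), (h,28)}
  {g, h} × {26, 27, 28} = {(g,26), (g,27), (g,28), (h,26), (h,27), (h,28)}
These 22 distinct sets form the basis B.
Close under arbitrary unions to get τ_{X×Y}; counting gives |τ_{X×Y}| = 64.


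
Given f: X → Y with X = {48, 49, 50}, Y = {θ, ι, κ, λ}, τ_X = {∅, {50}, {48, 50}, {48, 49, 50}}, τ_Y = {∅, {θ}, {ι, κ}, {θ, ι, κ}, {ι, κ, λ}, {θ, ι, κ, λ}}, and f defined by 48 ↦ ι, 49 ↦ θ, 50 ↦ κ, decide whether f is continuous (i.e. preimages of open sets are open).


f is NOT continuous.

Compute f^{-1}(U) for each U ∈ τ_Y:
  U = ∅: f^{-1}(U) = ∅ ∈ τ_X ✓.
  U = {θ}: f^{-1}(U) = {49} ∉ τ_X ✗.
  U = {ι, κ}: f^{-1}(U) = {48, 50} ∈ τ_X ✓.
  U = {θ, ι, κ}: f^{-1}(U) = {48, 49, 50} ∈ τ_X ✓.
  U = {ι, κ, λ}: f^{-1}(U) = {48, 50} ∈ τ_X ✓.
  U = {θ, ι, κ, λ}: f^{-1}(U) = {48, 49, 50} ∈ τ_X ✓.
Found U = {θ} with f^{-1}(U) = {49} not in τ_X. Therefore f is NOT continuous.


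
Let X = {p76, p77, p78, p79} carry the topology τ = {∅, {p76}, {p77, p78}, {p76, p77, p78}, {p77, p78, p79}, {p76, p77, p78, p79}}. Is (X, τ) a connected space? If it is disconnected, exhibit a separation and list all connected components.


(X, τ) is disconnected; components = [{p76}, {p77, p78, p79}].

Find clopen sets (U ∈ τ with X ∖ U ∈ τ):
  U = ∅, X ∖ U = {p76, p77, p78, p79} — both open, so U is clopen.
  U = {p76}, X ∖ U = {p77, p78, p79} — both open, so U is clopen.
  U = {p77, p78, p79}, X ∖ U = {p76} — both open, so U is clopen.
  U = {p76, p77, p78, p79}, X ∖ U = ∅ — both open, so U is clopen.
Nontrivial clopen(s) exist: e.g. {p77, p78, p79}. So (X, τ) is disconnected.
Compute connected components by grouping points that agree on all clopens:
  component: {p76}
  component: {p77, p78, p79}


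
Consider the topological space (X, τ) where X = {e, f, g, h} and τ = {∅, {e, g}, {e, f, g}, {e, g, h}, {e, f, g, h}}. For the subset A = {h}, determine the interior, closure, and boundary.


int(A) = ∅, cl(A) = {h}, ∂A = {h}.

Closed sets in (X, τ) are complements of opens:
  closed(X, τ) = {∅, {f}, {h}, {f, h}, {e, f, g, h}}.
int(A) = ⋃ {U ∈ τ : U ⊆ A}. Opens contained in A: ∅.
Taking the union of these: int(A) = ∅.
cl(A) = ⋂ {C closed : A ⊆ C}. Closed sets containing A: {h}, {f, h}, {e, f, g, h}.
Intersecting these: cl(A) = {h}.
∂A = cl(A) ∖ int(A) = {h} ∖ ∅ = {h}.


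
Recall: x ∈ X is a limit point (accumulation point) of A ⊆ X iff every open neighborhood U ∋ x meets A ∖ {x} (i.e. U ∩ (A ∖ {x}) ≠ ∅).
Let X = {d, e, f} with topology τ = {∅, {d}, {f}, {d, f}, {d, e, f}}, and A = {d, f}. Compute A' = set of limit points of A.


A' = {e}

For each x ∈ X, list the open sets U ∈ τ with x ∈ U, then check whether U ∩ (A ∖ {x}) ≠ ∅ for every such U.
  x = d: open {d} ∋ x has {d} ∩ (A ∖ {d}) = ∅, so x is NOT a limit point.
  x = e: opens ∋ x are {d, e, f}; each meets A ∖ {e}, so x IS a limit point.
  x = f: open {f} ∋ x has {f} ∩ (A ∖ {f}) = ∅, so x is NOT a limit point.
Collecting: A' = {e}.


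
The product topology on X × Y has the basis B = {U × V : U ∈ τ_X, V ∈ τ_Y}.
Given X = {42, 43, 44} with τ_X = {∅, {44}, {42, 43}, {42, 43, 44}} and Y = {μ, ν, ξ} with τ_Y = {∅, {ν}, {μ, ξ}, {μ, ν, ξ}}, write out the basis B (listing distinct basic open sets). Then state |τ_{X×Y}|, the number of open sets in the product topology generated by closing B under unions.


Basis B = {∅ × ∅, {44} × {ν}, {42, 43} × {ν}, {44} × {μ, ξ}, {42, 43, 44} × {ν}, {44} × {μ, ν, ξ}, {42, 43} × {μ, ξ}, {42, 43} × {μ, ν, ξ}, {42, 43, 44} × {μ, ξ}, {42, 43, 44} × {μ, ν, ξ}}; |τ_{X×Y}| = 16.

Enumerate products U × V with U ∈ τ_X, V ∈ τ_Y (deduplicated):
  ∅ × ∅ = {} (∅)
  {44} × {ν} = {(44,ν)}
  {42, 43} × {ν} = {(42,ν), (43,ν)}
  {44} × {μ, ξ} = {(44,μ), (44,ξ)}
  {42, 43, 44} × {ν} = {(42,ν), (43,ν), (44,ν)}
  {44} × {μ, ν, ξ} = {(44,μ), (44,ν), (44,ξ)}
  {42, 43} × {μ, ξ} = {(42,μ), (42,ξ), (43,μ), (43,ξ)}
  {42, 43} × {μ, ν, ξ} = {(42,μ), (42,ν), (42,ξ), (43,μ), (43,ν), (43,ξ)}
  {42, 43, 44} × {μ, ξ} = {(42,μ), (42,ξ), (43,μ), (43,ξ), (44,μ), (44,ξ)}
  {42, 43, 44} × {μ, ν, ξ} = {(42,μ), (42,ν), (42,ξ), (43,μ), (43,ν), (43,ξ), (44,μ), (44,ν), (44,ξ)}
These 10 distinct sets form the basis B.
Close under arbitrary unions to get τ_{X×Y}; counting gives |τ_{X×Y}| = 16.


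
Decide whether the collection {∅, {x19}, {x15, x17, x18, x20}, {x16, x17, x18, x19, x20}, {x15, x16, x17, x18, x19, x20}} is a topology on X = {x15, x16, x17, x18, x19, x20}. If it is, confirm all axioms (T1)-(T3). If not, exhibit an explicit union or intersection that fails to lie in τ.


τ is NOT a topology on X.

Axiom (T1): ∅ ∈ τ? Yes; X ∈ τ? Yes.
Axiom (T2/T3): check pairwise unions and intersections of members of τ.
Counterexample for (T2): {x19} ∪ {x15, x17, x18, x20} = {x15, x17, x18, x19, x20} ∉ τ. Therefore τ is NOT a topology.


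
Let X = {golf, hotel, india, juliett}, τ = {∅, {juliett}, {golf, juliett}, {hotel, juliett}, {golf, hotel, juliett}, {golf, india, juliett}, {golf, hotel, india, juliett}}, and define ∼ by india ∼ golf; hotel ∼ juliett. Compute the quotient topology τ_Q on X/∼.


X/∼ = {[golf=india], [hotel=juliett]}; |τ_Q| = 3.

Equivalence classes: [golf=india], [hotel=juliett].
Quotient map π: X → X/∼ sends golf ↦ [golf=india], hotel ↦ [hotel=juliett], india ↦ [golf=india], juliett ↦ [hotel=juliett].
For each subset V ⊆ X/∼, compute π^{-1}(V) ⊆ X and check whether π^{-1}(V) ∈ τ. V is open in τ_Q iff π^{-1}(V) ∈ τ.
  V = {}: π^{-1}(V) = ∅ ∈ τ ✓.
  V = {[golf=india]}: π^{-1}(V) = {golf, india} ∉ τ ✗.
  V = {[hotel=juliett]}: π^{-1}(V) = {hotel, juliett} ∈ τ ✓.
  V = {[golf=india], [hotel=juliett]}: π^{-1}(V) = {golf, hotel, india, juliett} ∈ τ ✓.
Open sets in the quotient: τ_Q = {{}, {[hotel=juliett]}, {[golf=india], [hotel=juliett]}} (3 elements).


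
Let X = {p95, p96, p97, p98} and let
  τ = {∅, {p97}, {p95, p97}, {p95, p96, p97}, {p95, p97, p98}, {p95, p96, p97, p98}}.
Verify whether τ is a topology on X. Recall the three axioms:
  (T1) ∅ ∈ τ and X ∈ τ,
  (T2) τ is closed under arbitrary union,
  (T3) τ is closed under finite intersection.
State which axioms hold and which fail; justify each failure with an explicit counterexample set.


τ IS a topology on X.

Axiom (T1): ∅ ∈ τ? Yes; X ∈ τ? Yes.
Axiom (T2/T3): check pairwise unions and intersections of members of τ.
All pairwise intersections and unions checked — each lies in τ. Therefore τ satisfies (T1), (T2), (T3): it IS a topology on X.


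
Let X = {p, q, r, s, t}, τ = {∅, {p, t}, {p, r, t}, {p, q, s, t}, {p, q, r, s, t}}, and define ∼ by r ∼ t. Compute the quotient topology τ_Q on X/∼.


X/∼ = {[p], [q], [r=t], [s]}; |τ_Q| = 3.

Equivalence classes: [p], [q], [r=t], [s].
Quotient map π: X → X/∼ sends p ↦ [p], q ↦ [q], r ↦ [r=t], s ↦ [s], t ↦ [r=t].
For each subset V ⊆ X/∼, compute π^{-1}(V) ⊆ X and check whether π^{-1}(V) ∈ τ. V is open in τ_Q iff π^{-1}(V) ∈ τ.
  V = {}: π^{-1}(V) = ∅ ∈ τ ✓.
  V = {[p]}: π^{-1}(V) = {p} ∉ τ ✗.
  V = {[q]}: π^{-1}(V) = {q} ∉ τ ✗.
  V = {[p], [q]}: π^{-1}(V) = {p, q} ∉ τ ✗.
  V = {[r=t]}: π^{-1}(V) = {r, t} ∉ τ ✗.
  V = {[p], [r=t]}: π^{-1}(V) = {p, r, t} ∈ τ ✓.
  V = {[q], [r=t]}: π^{-1}(V) = {q, r, t} ∉ τ ✗.
  V = {[p], [q], [r=t]}: π^{-1}(V) = {p, q, r, t} ∉ τ ✗.
  V = {[s]}: π^{-1}(V) = {s} ∉ τ ✗.
  V = {[p], [s]}: π^{-1}(V) = {p, s} ∉ τ ✗.
  V = {[q], [s]}: π^{-1}(V) = {q, s} ∉ τ ✗.
  V = {[p], [q], [s]}: π^{-1}(V) = {p, q, s} ∉ τ ✗.
  V = {[r=t], [s]}: π^{-1}(V) = {r, s, t} ∉ τ ✗.
  V = {[p], [r=t], [s]}: π^{-1}(V) = {p, r, s, t} ∉ τ ✗.
  V = {[q], [r=t], [s]}: π^{-1}(V) = {q, r, s, t} ∉ τ ✗.
  V = {[p], [q], [r=t], [s]}: π^{-1}(V) = {p, q, r, s, t} ∈ τ ✓.
Open sets in the quotient: τ_Q = {{}, {[p], [r=t]}, {[p], [q], [r=t], [s]}} (3 elements).


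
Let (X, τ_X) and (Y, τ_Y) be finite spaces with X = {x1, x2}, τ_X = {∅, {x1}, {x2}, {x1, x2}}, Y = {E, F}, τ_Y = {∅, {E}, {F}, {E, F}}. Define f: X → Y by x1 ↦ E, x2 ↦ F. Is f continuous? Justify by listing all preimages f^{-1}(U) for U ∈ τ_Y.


f IS continuous.

Compute f^{-1}(U) for each U ∈ τ_Y:
  U = ∅: f^{-1}(U) = ∅ ∈ τ_X ✓.
  U = {E}: f^{-1}(U) = {x1} ∈ τ_X ✓.
  U = {F}: f^{-1}(U) = {x2} ∈ τ_X ✓.
  U = {E, F}: f^{-1}(U) = {x1, x2} ∈ τ_X ✓.
Every preimage lies in τ_X, so f IS continuous.


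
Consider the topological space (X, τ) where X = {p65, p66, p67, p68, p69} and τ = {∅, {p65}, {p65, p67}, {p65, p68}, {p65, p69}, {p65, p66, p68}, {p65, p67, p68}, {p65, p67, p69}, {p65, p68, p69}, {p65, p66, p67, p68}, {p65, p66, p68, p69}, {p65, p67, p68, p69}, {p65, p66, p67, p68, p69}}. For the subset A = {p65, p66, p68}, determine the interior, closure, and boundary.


int(A) = {p65, p66, p68}, cl(A) = {p65, p66, p67, p68, p69}, ∂A = {p67, p69}.

Closed sets in (X, τ) are complements of opens:
  closed(X, τ) = {∅, {p66}, {p67}, {p69}, {p66, p67}, {p66, p68}, {p66, p69}, {p67, p69}, {p66, p67, p68}, {p66, p67, p69}, {p66, p68, p69}, {p66, p67, p68, p69}, {p65, p66, p67, p68, p69}}.
int(A) = ⋃ {U ∈ τ : U ⊆ A}. Opens contained in A: ∅, {p65}, {p65, p68}, {p65, p66, p68}.
Taking the union of these: int(A) = {p65, p66, p68}.
cl(A) = ⋂ {C closed : A ⊆ C}. Closed sets containing A: {p65, p66, p67, p68, p69}.
Intersecting these: cl(A) = {p65, p66, p67, p68, p69}.
∂A = cl(A) ∖ int(A) = {p65, p66, p67, p68, p69} ∖ {p65, p66, p68} = {p67, p69}.


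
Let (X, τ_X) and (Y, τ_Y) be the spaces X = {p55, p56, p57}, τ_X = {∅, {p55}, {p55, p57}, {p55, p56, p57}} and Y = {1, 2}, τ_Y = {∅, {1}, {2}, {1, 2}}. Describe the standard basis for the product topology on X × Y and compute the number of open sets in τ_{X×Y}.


Basis B = {∅ × ∅, {p55} × {1}, {p55} × {2}, {p55} × {1, 2}, {p55, p57} × {1}, {p55, p57} × {2}, {p55, p56, p57} × {1}, {p55, p56, p57} × {2}, {p55, p57} × {1, 2}, {p55, p56, p57} × {1, 2}}; |τ_{X×Y}| = 16.

Enumerate products U × V with U ∈ τ_X, V ∈ τ_Y (deduplicated):
  ∅ × ∅ = {} (∅)
  {p55} × {1} = {(p55,1)}
  {p55} × {2} = {(p55,2)}
  {p55} × {1, 2} = {(p55,1), (p55,2)}
  {p55, p57} × {1} = {(p55,1), (p57,1)}
  {p55, p57} × {2} = {(p55,2), (p57,2)}
  {p55, p56, p57} × {1} = {(p55,1), (p56,1), (p57,1)}
  {p55, p56, p57} × {2} = {(p55,2), (p56,2), (p57,2)}
  {p55, p57} × {1, 2} = {(p55,1), (p55,2), (p57,1), (p57,2)}
  {p55, p56, p57} × {1, 2} = {(p55,1), (p55,2), (p56,1), (p56,2), (p57,1), (p57,2)}
These 10 distinct sets form the basis B.
Close under arbitrary unions to get τ_{X×Y}; counting gives |τ_{X×Y}| = 16.


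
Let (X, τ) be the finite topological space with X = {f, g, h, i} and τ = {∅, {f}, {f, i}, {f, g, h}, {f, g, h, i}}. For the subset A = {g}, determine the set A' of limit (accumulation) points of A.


A' = {h}

For each x ∈ X, list the open sets U ∈ τ with x ∈ U, then check whether U ∩ (A ∖ {x}) ≠ ∅ for every such U.
  x = f: open {f} ∋ x has {f} ∩ (A ∖ {f}) = ∅, so x is NOT a limit point.
  x = g: open {f, g, h} ∋ x has {f, g, h} ∩ (A ∖ {g}) = ∅, so x is NOT a limit point.
  x = h: opens ∋ x are {f, g, h}, {f, g, h, i}; each meets A ∖ {h}, so x IS a limit point.
  x = i: open {f, i} ∋ x has {f, i} ∩ (A ∖ {i}) = ∅, so x is NOT a limit point.
Collecting: A' = {h}.


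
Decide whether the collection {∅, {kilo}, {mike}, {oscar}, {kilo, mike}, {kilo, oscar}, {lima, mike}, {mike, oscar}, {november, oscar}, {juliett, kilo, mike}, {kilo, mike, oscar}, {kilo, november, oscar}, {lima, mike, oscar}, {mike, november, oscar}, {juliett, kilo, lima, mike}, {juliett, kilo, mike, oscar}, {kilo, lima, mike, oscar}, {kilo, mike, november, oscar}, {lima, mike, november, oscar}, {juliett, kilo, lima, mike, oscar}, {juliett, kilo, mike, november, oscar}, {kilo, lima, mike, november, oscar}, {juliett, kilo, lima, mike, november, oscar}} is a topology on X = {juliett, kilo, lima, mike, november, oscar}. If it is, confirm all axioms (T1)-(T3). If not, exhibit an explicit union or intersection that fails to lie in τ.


τ is NOT a topology on X.

Axiom (T1): ∅ ∈ τ? Yes; X ∈ τ? Yes.
Axiom (T2/T3): check pairwise unions and intersections of members of τ.
Counterexample for (T2): {kilo} ∪ {lima, mike} = {kilo, lima, mike} ∉ τ. Therefore τ is NOT a topology.


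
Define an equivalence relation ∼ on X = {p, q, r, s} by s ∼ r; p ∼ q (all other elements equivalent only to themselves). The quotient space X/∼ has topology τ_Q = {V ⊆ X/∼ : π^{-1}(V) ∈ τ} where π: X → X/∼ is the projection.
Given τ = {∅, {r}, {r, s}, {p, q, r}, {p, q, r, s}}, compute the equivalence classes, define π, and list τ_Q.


X/∼ = {[p=q], [r=s]}; |τ_Q| = 3.

Equivalence classes: [p=q], [r=s].
Quotient map π: X → X/∼ sends p ↦ [p=q], q ↦ [p=q], r ↦ [r=s], s ↦ [r=s].
For each subset V ⊆ X/∼, compute π^{-1}(V) ⊆ X and check whether π^{-1}(V) ∈ τ. V is open in τ_Q iff π^{-1}(V) ∈ τ.
  V = {}: π^{-1}(V) = ∅ ∈ τ ✓.
  V = {[p=q]}: π^{-1}(V) = {p, q} ∉ τ ✗.
  V = {[r=s]}: π^{-1}(V) = {r, s} ∈ τ ✓.
  V = {[p=q], [r=s]}: π^{-1}(V) = {p, q, r, s} ∈ τ ✓.
Open sets in the quotient: τ_Q = {{}, {[r=s]}, {[p=q], [r=s]}} (3 elements).


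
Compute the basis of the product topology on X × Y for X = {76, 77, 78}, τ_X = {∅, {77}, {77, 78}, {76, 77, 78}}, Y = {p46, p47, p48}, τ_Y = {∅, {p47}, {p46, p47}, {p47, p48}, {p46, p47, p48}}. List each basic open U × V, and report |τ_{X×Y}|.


Basis B = {∅ × ∅, {77} × {p47}, {77} × {p46, p47}, {77} × {p47, p48}, {77, 78} × {p47}, {76, 77, 78} × {p47}, {77} × {p46, p47, p48}, {77, 78} × {p46, p47}, {77, 78} × {p47, p48}, {76, 77, 78} × {p46, p47}, {76, 77, 78} × {p47, p48}, {77, 78} × {p46, p47, p48}, {76, 77, 78} × {p46, p47, p48}}; |τ_{X×Y}| = 30.

Enumerate products U × V with U ∈ τ_X, V ∈ τ_Y (deduplicated):
  ∅ × ∅ = {} (∅)
  {77} × {p47} = {(77,p47)}
  {77} × {p46, p47} = {(77,p46), (77,p47)}
  {77} × {p47, p48} = {(77,p47), (77,p48)}
  {77, 78} × {p47} = {(77,p47), (78,p47)}
  {76, 77, 78} × {p47} = {(76,p47), (77,p47), (78,p47)}
  {77} × {p46, p47, p48} = {(77,p46), (77,p47), (77,p48)}
  {77, 78} × {p46, p47} = {(77,p46), (77,p47), (78,p46), (78,p47)}
  {77, 78} × {p47, p48} = {(77,p47), (77,p48), (78,p47), (78,p48)}
  {76, 77, 78} × {p46, p47} = {(76,p46), (76,p47), (77,p46), (77,p47), (78,p46), (78,p47)}
  {76, 77, 78} × {p47, p48} = {(76,p47), (76,p48), (77,p47), (77,p48), (78,p47), (78,p48)}
  {77, 78} × {p46, p47, p48} = {(77,p46), (77,p47), (77,p48), (78,p46), (78,p47), (78,p48)}
  {76, 77, 78} × {p46, p47, p48} = {(76,p46), (76,p47), (76,p48), (77,p46), (77,p47), (77,p48), (78,p46), (78,p47), (78,p48)}
These 13 distinct sets form the basis B.
Close under arbitrary unions to get τ_{X×Y}; counting gives |τ_{X×Y}| = 30.


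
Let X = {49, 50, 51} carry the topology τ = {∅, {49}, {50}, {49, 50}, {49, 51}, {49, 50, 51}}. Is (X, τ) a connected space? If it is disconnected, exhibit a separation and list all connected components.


(X, τ) is disconnected; components = [{50}, {49, 51}].

Find clopen sets (U ∈ τ with X ∖ U ∈ τ):
  U = ∅, X ∖ U = {49, 50, 51} — both open, so U is clopen.
  U = {50}, X ∖ U = {49, 51} — both open, so U is clopen.
  U = {49, 51}, X ∖ U = {50} — both open, so U is clopen.
  U = {49, 50, 51}, X ∖ U = ∅ — both open, so U is clopen.
Nontrivial clopen(s) exist: e.g. {50}. So (X, τ) is disconnected.
Compute connected components by grouping points that agree on all clopens:
  component: {50}
  component: {49, 51}


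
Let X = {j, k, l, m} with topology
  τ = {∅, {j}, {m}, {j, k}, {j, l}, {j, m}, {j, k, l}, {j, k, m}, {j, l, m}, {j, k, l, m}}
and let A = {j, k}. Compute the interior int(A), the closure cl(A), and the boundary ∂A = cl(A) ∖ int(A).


int(A) = {j, k}, cl(A) = {j, k, l}, ∂A = {l}.

Closed sets in (X, τ) are complements of opens:
  closed(X, τ) = {∅, {k}, {l}, {m}, {k, l}, {k, m}, {l, m}, {j, k, l}, {k, l, m}, {j, k, l, m}}.
int(A) = ⋃ {U ∈ τ : U ⊆ A}. Opens contained in A: ∅, {j}, {j, k}.
Taking the union of these: int(A) = {j, k}.
cl(A) = ⋂ {C closed : A ⊆ C}. Closed sets containing A: {j, k, l}, {j, k, l, m}.
Intersecting these: cl(A) = {j, k, l}.
∂A = cl(A) ∖ int(A) = {j, k, l} ∖ {j, k} = {l}.


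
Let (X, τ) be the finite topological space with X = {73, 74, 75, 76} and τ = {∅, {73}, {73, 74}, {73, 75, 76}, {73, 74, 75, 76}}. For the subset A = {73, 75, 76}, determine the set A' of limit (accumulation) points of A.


A' = {74, 75, 76}

For each x ∈ X, list the open sets U ∈ τ with x ∈ U, then check whether U ∩ (A ∖ {x}) ≠ ∅ for every such U.
  x = 73: open {73} ∋ x has {73} ∩ (A ∖ {73}) = ∅, so x is NOT a limit point.
  x = 74: opens ∋ x are {73, 74}, {73, 74, 75, 76}; each meets A ∖ {74}, so x IS a limit point.
  x = 75: opens ∋ x are {73, 75, 76}, {73, 74, 75, 76}; each meets A ∖ {75}, so x IS a limit point.
  x = 76: opens ∋ x are {73, 75, 76}, {73, 74, 75, 76}; each meets A ∖ {76}, so x IS a limit point.
Collecting: A' = {74, 75, 76}.


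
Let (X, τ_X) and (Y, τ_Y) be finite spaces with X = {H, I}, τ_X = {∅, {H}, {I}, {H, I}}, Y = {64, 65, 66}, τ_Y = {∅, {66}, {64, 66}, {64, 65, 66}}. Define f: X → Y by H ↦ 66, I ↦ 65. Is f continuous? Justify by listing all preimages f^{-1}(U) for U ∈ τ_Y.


f IS continuous.

Compute f^{-1}(U) for each U ∈ τ_Y:
  U = ∅: f^{-1}(U) = ∅ ∈ τ_X ✓.
  U = {66}: f^{-1}(U) = {H} ∈ τ_X ✓.
  U = {64, 66}: f^{-1}(U) = {H} ∈ τ_X ✓.
  U = {64, 65, 66}: f^{-1}(U) = {H, I} ∈ τ_X ✓.
Every preimage lies in τ_X, so f IS continuous.


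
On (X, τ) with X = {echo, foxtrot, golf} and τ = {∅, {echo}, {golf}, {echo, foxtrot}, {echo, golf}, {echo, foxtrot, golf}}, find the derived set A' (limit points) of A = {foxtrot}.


A' = ∅

For each x ∈ X, list the open sets U ∈ τ with x ∈ U, then check whether U ∩ (A ∖ {x}) ≠ ∅ for every such U.
  x = echo: open {echo} ∋ x has {echo} ∩ (A ∖ {echo}) = ∅, so x is NOT a limit point.
  x = foxtrot: open {echo, foxtrot} ∋ x has {echo, foxtrot} ∩ (A ∖ {foxtrot}) = ∅, so x is NOT a limit point.
  x = golf: open {golf} ∋ x has {golf} ∩ (A ∖ {golf}) = ∅, so x is NOT a limit point.
Collecting: A' = ∅.


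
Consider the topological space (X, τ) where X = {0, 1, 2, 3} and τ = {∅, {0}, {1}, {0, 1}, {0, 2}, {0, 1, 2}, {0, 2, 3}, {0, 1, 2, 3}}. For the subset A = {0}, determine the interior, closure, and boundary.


int(A) = {0}, cl(A) = {0, 2, 3}, ∂A = {2, 3}.

Closed sets in (X, τ) are complements of opens:
  closed(X, τ) = {∅, {1}, {3}, {1, 3}, {2, 3}, {0, 2, 3}, {1, 2, 3}, {0, 1, 2, 3}}.
int(A) = ⋃ {U ∈ τ : U ⊆ A}. Opens contained in A: ∅, {0}.
Taking the union of these: int(A) = {0}.
cl(A) = ⋂ {C closed : A ⊆ C}. Closed sets containing A: {0, 2, 3}, {0, 1, 2, 3}.
Intersecting these: cl(A) = {0, 2, 3}.
∂A = cl(A) ∖ int(A) = {0, 2, 3} ∖ {0} = {2, 3}.


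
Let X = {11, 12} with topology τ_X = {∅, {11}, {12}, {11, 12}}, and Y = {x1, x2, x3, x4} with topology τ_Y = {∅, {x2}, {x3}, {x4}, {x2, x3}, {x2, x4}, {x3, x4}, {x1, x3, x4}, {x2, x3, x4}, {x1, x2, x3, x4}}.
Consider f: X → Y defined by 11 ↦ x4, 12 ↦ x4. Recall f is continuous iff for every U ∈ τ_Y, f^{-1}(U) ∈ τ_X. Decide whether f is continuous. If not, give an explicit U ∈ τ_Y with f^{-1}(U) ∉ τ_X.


f IS continuous.

Compute f^{-1}(U) for each U ∈ τ_Y:
  U = ∅: f^{-1}(U) = ∅ ∈ τ_X ✓.
  U = {x2}: f^{-1}(U) = ∅ ∈ τ_X ✓.
  U = {x3}: f^{-1}(U) = ∅ ∈ τ_X ✓.
  U = {x4}: f^{-1}(U) = {11, 12} ∈ τ_X ✓.
  U = {x2, x3}: f^{-1}(U) = ∅ ∈ τ_X ✓.
  U = {x2, x4}: f^{-1}(U) = {11, 12} ∈ τ_X ✓.
  U = {x3, x4}: f^{-1}(U) = {11, 12} ∈ τ_X ✓.
  U = {x1, x3, x4}: f^{-1}(U) = {11, 12} ∈ τ_X ✓.
  U = {x2, x3, x4}: f^{-1}(U) = {11, 12} ∈ τ_X ✓.
  U = {x1, x2, x3, x4}: f^{-1}(U) = {11, 12} ∈ τ_X ✓.
Every preimage lies in τ_X, so f IS continuous.


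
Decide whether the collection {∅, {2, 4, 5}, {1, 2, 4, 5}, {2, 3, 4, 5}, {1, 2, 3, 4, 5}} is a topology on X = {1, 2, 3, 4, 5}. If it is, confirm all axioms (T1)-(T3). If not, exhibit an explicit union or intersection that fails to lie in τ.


τ IS a topology on X.

Axiom (T1): ∅ ∈ τ? Yes; X ∈ τ? Yes.
Axiom (T2/T3): check pairwise unions and intersections of members of τ.
All pairwise intersections and unions checked — each lies in τ. Therefore τ satisfies (T1), (T2), (T3): it IS a topology on X.


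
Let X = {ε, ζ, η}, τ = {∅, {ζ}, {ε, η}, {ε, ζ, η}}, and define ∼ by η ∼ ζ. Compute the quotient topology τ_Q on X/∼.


X/∼ = {[ε], [ζ=η]}; |τ_Q| = 2.

Equivalence classes: [ε], [ζ=η].
Quotient map π: X → X/∼ sends ε ↦ [ε], ζ ↦ [ζ=η], η ↦ [ζ=η].
For each subset V ⊆ X/∼, compute π^{-1}(V) ⊆ X and check whether π^{-1}(V) ∈ τ. V is open in τ_Q iff π^{-1}(V) ∈ τ.
  V = {}: π^{-1}(V) = ∅ ∈ τ ✓.
  V = {[ε]}: π^{-1}(V) = {ε} ∉ τ ✗.
  V = {[ζ=η]}: π^{-1}(V) = {ζ, η} ∉ τ ✗.
  V = {[ε], [ζ=η]}: π^{-1}(V) = {ε, ζ, η} ∈ τ ✓.
Open sets in the quotient: τ_Q = {{}, {[ε], [ζ=η]}} (2 elements).


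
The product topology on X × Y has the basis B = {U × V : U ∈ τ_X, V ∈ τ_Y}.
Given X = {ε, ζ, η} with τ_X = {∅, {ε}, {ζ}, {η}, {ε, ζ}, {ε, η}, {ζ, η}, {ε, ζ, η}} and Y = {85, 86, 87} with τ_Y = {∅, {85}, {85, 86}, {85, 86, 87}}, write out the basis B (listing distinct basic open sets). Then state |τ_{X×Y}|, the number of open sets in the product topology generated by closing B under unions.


Basis B = {∅ × ∅, {ε} × {85}, {ζ} × {85}, {η} × {85}, {ε} × {85, 86}, {ε, ζ} × {85}, {ε, η} × {85}, {ζ} × {85, 86}, {ζ, η} × {85}, {η} × {85, 86}, {ε} × {85, 86, 87}, {ε, ζ, η} × {85}, {ζ} × {85, 86, 87}, {η} × {85, 86, 87}, {ε, ζ} × {85, 86}, {ε, η} × {85, 86}, {ζ, η} × {85, 86}, {ε, ζ} × {85, 86, 87}, {ε, η} × {85, 86, 87}, {ε, ζ, η} × {85, 86}, {ζ, η} × {85, 86, 87}, {ε, ζ, η} × {85, 86, 87}}; |τ_{X×Y}| = 64.

Enumerate products U × V with U ∈ τ_X, V ∈ τ_Y (deduplicated):
  ∅ × ∅ = {} (∅)
  {ε} × {85} = {(ε,85)}
  {ζ} × {85} = {(ζ,85)}
  {η} × {85} = {(η,85)}
  {ε} × {85, 86} = {(ε,85), (ε,86)}
  {ε, ζ} × {85} = {(ε,85), (ζ,85)}
  {ε, η} × {85} = {(ε,85), (η,85)}
  {ζ} × {85, 86} = {(ζ,85), (ζ,86)}
  {ζ, η} × {85} = {(ζ,85), (η,85)}
  {η} × {85, 86} = {(η,85), (η,86)}
  {ε} × {85, 86, 87} = {(ε,85), (ε,86), (ε,87)}
  {ε, ζ, η} × {85} = {(ε,85), (ζ,85), (η,85)}
  {ζ} × {85, 86, 87} = {(ζ,85), (ζ,86), (ζ,87)}
  {η} × {85, 86, 87} = {(η,85), (η,86), (η,87)}
  {ε, ζ} × {85, 86} = {(ε,85), (ε,86), (ζ,85), (ζ,86)}
  {ε, η} × {85, 86} = {(ε,85), (ε,86), (η,85), (η,86)}
  {ζ, η} × {85, 86} = {(ζ,85), (ζ,86), (η,85), (η,86)}
  {ε, ζ} × {85, 86, 87} = {(ε,85), (ε,86), (ε,87), (ζ,85), (ζ,86), (ζ,87)}
  {ε, η} × {85, 86, 87} = {(ε,85), (ε,86), (ε,87), (η,85), (η,86), (η,87)}
  {ε, ζ, η} × {85, 86} = {(ε,85), (ε,86), (ζ,85), (ζ,86), (η,85), (η,86)}
  {ζ, η} × {85, 86, 87} = {(ζ,85), (ζ,86), (ζ,87), (η,85), (η,86), (η,87)}
  {ε, ζ, η} × {85, 86, 87} = {(ε,85), (ε,86), (ε,87), (ζ,85), (ζ,86), (ζ,87), (η,85), (η,86), (η,87)}
These 22 distinct sets form the basis B.
Close under arbitrary unions to get τ_{X×Y}; counting gives |τ_{X×Y}| = 64.
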